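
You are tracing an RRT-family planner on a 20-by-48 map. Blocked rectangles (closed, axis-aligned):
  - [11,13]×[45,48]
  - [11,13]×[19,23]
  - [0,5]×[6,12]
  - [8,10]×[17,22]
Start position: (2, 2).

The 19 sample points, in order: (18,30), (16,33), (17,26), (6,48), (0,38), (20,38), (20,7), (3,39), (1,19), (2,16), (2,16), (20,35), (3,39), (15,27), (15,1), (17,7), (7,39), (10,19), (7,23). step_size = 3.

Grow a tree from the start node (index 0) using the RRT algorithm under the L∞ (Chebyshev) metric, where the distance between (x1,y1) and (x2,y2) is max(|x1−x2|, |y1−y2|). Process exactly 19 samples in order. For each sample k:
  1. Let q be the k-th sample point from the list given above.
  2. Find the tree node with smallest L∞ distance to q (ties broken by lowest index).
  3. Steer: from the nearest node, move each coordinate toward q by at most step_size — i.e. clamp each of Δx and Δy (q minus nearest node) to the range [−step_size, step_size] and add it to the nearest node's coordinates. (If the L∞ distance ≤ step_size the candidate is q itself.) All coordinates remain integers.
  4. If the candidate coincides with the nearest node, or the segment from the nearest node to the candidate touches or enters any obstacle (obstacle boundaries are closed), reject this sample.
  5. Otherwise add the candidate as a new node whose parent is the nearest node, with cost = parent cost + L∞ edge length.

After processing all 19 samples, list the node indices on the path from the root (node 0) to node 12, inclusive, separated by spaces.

1. q=(18,30) nearest=0 d=28 new=(5,5) → add node 1 parent=0 cost=3
2. q=(16,33) nearest=1 d=28 new=(8,8) → add node 2 parent=1 cost=6
3. q=(17,26) nearest=2 d=18 new=(11,11) → add node 3 parent=2 cost=9
4. q=(6,48) nearest=3 d=37 new=(8,14) → add node 4 parent=3 cost=12
5. q=(0,38) nearest=4 d=24 new=(5,17) → add node 5 parent=4 cost=15
6. q=(20,38) nearest=5 d=21 new=(8,20) → blocked by [8,10]×[17,22], reject
7. q=(20,7) nearest=3 d=9 new=(14,8) → add node 6 parent=3 cost=12
8. q=(3,39) nearest=5 d=22 new=(3,20) → add node 7 parent=5 cost=18
9. q=(1,19) nearest=7 d=2 new=(1,19) → add node 8 parent=7 cost=20
10. q=(2,16) nearest=5 d=3 new=(2,16) → add node 9 parent=5 cost=18
11. q=(2,16) nearest=9 d=0 → coincident, reject
12. q=(20,35) nearest=7 d=17 new=(6,23) → add node 10 parent=7 cost=21
13. q=(3,39) nearest=10 d=16 new=(3,26) → add node 11 parent=10 cost=24
14. q=(15,27) nearest=10 d=9 new=(9,26) → add node 12 parent=10 cost=24
15. q=(15,1) nearest=2 d=7 new=(11,5) → add node 13 parent=2 cost=9
16. q=(17,7) nearest=6 d=3 new=(17,7) → add node 14 parent=6 cost=15
17. q=(7,39) nearest=11 d=13 new=(6,29) → add node 15 parent=11 cost=27
18. q=(10,19) nearest=10 d=4 new=(9,20) → blocked by [8,10]×[17,22], reject
19. q=(7,23) nearest=10 d=1 new=(7,23) → add node 16 parent=10 cost=22

Path: 0 1 2 3 4 5 7 10 12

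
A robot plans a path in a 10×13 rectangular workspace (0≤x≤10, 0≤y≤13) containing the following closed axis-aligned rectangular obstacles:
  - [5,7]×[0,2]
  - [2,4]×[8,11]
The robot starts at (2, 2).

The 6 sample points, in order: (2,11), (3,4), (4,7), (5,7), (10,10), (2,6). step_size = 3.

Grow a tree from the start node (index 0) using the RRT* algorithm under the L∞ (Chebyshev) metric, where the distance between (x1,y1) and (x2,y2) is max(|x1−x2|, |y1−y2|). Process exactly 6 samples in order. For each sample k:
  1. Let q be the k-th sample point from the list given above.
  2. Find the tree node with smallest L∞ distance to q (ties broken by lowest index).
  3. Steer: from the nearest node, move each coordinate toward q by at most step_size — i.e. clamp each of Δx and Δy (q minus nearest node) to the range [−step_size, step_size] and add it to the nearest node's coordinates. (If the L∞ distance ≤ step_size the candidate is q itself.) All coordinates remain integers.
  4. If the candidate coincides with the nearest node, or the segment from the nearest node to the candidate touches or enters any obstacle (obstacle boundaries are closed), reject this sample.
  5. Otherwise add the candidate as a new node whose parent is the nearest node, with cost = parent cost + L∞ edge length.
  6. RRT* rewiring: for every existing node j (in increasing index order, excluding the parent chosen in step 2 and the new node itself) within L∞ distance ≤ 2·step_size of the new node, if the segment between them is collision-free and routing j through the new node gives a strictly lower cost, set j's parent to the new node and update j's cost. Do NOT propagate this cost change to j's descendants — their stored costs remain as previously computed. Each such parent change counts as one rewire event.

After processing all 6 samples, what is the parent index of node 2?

Parent of node 2: 1

1. q=(2,11) nearest=0 d=9 new=(2,5) → add node 1 parent=0 cost=3
2. q=(3,4) nearest=1 d=1 new=(3,4) → add node 2 parent=1 cost=4
3. q=(4,7) nearest=1 d=2 new=(4,7) → add node 3 parent=1 cost=5
4. q=(5,7) nearest=3 d=1 new=(5,7) → add node 4 parent=3 cost=6
5. q=(10,10) nearest=4 d=5 new=(8,10) → add node 5 parent=4 cost=9
6. q=(2,6) nearest=1 d=1 new=(2,6) → add node 6 parent=1 cost=4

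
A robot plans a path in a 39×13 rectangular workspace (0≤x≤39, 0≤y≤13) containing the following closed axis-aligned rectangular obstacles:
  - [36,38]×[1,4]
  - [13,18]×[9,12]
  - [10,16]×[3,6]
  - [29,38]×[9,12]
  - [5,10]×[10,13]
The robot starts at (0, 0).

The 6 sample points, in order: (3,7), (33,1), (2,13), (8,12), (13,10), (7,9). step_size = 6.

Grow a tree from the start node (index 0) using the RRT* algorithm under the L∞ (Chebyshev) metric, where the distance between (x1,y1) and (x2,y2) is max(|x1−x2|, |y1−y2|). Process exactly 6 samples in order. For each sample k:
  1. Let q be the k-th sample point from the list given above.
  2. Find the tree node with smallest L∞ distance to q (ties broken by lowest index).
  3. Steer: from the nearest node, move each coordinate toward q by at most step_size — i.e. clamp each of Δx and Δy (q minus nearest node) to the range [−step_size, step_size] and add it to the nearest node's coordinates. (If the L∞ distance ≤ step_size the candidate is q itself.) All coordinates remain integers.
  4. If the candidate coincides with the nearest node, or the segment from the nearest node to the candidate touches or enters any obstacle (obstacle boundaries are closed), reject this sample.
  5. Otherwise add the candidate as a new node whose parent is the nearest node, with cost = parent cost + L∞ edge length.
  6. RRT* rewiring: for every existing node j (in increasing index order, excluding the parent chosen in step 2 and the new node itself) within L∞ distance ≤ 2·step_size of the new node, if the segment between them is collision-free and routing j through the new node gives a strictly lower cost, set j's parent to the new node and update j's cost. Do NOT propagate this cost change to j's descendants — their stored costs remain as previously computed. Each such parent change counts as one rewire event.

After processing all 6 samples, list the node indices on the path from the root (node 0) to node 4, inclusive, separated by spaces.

Path: 0 1 4

1. q=(3,7) nearest=0 d=7 new=(3,6) → add node 1 parent=0 cost=6
2. q=(33,1) nearest=1 d=30 new=(9,1) → add node 2 parent=1 cost=12
3. q=(2,13) nearest=1 d=7 new=(2,12) → add node 3 parent=1 cost=12
4. q=(8,12) nearest=1 d=6 new=(8,12) → blocked by [5,10]×[10,13], reject
5. q=(13,10) nearest=2 d=9 new=(13,7) → blocked by [10,16]×[3,6], reject
6. q=(7,9) nearest=1 d=4 new=(7,9) → add node 4 parent=1 cost=10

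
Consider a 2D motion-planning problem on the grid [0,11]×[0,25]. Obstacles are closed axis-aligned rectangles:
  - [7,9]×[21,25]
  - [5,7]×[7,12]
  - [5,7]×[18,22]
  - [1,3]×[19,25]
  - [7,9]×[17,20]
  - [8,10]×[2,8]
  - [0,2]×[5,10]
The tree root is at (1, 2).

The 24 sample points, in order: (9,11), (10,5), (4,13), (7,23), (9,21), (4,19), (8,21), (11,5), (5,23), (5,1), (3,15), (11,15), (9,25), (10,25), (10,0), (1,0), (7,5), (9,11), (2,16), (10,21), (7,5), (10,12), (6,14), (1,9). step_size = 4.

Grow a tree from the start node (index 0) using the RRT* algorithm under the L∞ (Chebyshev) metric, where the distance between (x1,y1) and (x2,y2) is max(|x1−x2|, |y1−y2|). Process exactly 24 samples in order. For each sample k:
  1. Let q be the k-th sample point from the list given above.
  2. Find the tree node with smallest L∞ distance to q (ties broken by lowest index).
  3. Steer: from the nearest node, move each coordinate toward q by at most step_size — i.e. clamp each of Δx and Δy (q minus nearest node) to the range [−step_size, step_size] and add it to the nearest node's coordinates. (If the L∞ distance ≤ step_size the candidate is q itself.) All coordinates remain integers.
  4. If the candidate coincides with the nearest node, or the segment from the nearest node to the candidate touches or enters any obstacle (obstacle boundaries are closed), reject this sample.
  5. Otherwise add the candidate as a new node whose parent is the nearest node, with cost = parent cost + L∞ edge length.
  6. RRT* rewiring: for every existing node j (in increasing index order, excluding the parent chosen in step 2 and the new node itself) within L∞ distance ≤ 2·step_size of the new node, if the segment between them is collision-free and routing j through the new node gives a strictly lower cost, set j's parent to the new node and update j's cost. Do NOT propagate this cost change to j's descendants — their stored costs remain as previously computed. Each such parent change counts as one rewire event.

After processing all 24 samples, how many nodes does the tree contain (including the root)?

1. q=(9,11) nearest=0 d=9 new=(5,6) → add node 1 parent=0 cost=4
2. q=(10,5) nearest=1 d=5 new=(9,5) → blocked by [8,10]×[2,8], reject
3. q=(4,13) nearest=1 d=7 new=(4,10) → add node 2 parent=1 cost=8
4. q=(7,23) nearest=2 d=13 new=(7,14) → blocked by [5,7]×[7,12], reject
5. q=(9,21) nearest=2 d=11 new=(8,14) → blocked by [5,7]×[7,12], reject
6. q=(4,19) nearest=2 d=9 new=(4,14) → add node 3 parent=2 cost=12
7. q=(8,21) nearest=3 d=7 new=(8,18) → blocked by [7,9]×[17,20], reject
8. q=(11,5) nearest=1 d=6 new=(9,5) → blocked by [8,10]×[2,8], reject
9. q=(5,23) nearest=3 d=9 new=(5,18) → blocked by [5,7]×[18,22], reject
10. q=(5,1) nearest=0 d=4 new=(5,1) → add node 4 parent=0 cost=4
11. q=(3,15) nearest=3 d=1 new=(3,15) → add node 5 parent=3 cost=13
12. q=(11,15) nearest=2 d=7 new=(8,14) → blocked by [5,7]×[7,12], reject
13. q=(9,25) nearest=5 d=10 new=(7,19) → blocked by [5,7]×[18,22], reject
14. q=(10,25) nearest=5 d=10 new=(7,19) → blocked by [5,7]×[18,22], reject
15. q=(10,0) nearest=4 d=5 new=(9,0) → add node 6 parent=4 cost=8
16. q=(1,0) nearest=0 d=2 new=(1,0) → add node 7 parent=0 cost=2
17. q=(7,5) nearest=1 d=2 new=(7,5) → add node 8 parent=1 cost=6
18. q=(9,11) nearest=1 d=5 new=(9,10) → blocked by [5,7]×[7,12], reject
19. q=(2,16) nearest=5 d=1 new=(2,16) → add node 9 parent=5 cost=14
20. q=(10,21) nearest=3 d=7 new=(8,18) → blocked by [7,9]×[17,20], reject
21. q=(7,5) nearest=8 d=0 → coincident, reject
22. q=(10,12) nearest=1 d=6 new=(9,10) → blocked by [5,7]×[7,12], reject
23. q=(6,14) nearest=3 d=2 new=(6,14) → add node 10 parent=3 cost=14
24. q=(1,9) nearest=2 d=3 new=(1,9) → blocked by [0,2]×[5,10], reject

Node count: 11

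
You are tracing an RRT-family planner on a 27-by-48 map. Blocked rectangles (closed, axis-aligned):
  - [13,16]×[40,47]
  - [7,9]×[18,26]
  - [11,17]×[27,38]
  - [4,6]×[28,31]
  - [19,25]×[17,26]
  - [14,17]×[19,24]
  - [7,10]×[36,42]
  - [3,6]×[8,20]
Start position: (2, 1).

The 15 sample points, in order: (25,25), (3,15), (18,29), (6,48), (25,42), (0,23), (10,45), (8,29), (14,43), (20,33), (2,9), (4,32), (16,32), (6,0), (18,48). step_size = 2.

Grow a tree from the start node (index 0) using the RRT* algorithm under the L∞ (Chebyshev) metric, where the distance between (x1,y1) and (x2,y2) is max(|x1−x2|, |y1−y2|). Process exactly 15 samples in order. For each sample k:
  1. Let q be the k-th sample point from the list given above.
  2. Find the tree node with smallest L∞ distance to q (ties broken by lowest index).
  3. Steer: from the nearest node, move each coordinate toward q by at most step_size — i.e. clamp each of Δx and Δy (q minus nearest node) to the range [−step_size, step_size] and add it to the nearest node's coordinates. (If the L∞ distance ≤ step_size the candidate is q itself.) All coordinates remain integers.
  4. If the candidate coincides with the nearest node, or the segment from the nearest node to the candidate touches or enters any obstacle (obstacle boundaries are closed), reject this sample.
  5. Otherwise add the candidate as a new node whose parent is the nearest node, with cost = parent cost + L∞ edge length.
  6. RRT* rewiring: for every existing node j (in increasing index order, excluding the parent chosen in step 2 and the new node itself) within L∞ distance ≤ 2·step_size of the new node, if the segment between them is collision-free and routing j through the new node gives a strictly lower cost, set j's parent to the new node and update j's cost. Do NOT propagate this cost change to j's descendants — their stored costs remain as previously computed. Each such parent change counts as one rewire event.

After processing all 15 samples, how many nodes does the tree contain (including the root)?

Node count: 5

1. q=(25,25) nearest=0 d=24 new=(4,3) → add node 1 parent=0 cost=2
2. q=(3,15) nearest=1 d=12 new=(3,5) → add node 2 parent=1 cost=4
3. q=(18,29) nearest=2 d=24 new=(5,7) → add node 3 parent=2 cost=6
4. q=(6,48) nearest=3 d=41 new=(6,9) → blocked by [3,6]×[8,20], reject
5. q=(25,42) nearest=3 d=35 new=(7,9) → blocked by [3,6]×[8,20], reject
6. q=(0,23) nearest=3 d=16 new=(3,9) → blocked by [3,6]×[8,20], reject
7. q=(10,45) nearest=3 d=38 new=(7,9) → blocked by [3,6]×[8,20], reject
8. q=(8,29) nearest=3 d=22 new=(7,9) → blocked by [3,6]×[8,20], reject
9. q=(14,43) nearest=3 d=36 new=(7,9) → blocked by [3,6]×[8,20], reject
10. q=(20,33) nearest=3 d=26 new=(7,9) → blocked by [3,6]×[8,20], reject
11. q=(2,9) nearest=3 d=3 new=(3,9) → blocked by [3,6]×[8,20], reject
12. q=(4,32) nearest=3 d=25 new=(4,9) → blocked by [3,6]×[8,20], reject
13. q=(16,32) nearest=3 d=25 new=(7,9) → blocked by [3,6]×[8,20], reject
14. q=(6,0) nearest=1 d=3 new=(6,1) → add node 4 parent=1 cost=4
15. q=(18,48) nearest=3 d=41 new=(7,9) → blocked by [3,6]×[8,20], reject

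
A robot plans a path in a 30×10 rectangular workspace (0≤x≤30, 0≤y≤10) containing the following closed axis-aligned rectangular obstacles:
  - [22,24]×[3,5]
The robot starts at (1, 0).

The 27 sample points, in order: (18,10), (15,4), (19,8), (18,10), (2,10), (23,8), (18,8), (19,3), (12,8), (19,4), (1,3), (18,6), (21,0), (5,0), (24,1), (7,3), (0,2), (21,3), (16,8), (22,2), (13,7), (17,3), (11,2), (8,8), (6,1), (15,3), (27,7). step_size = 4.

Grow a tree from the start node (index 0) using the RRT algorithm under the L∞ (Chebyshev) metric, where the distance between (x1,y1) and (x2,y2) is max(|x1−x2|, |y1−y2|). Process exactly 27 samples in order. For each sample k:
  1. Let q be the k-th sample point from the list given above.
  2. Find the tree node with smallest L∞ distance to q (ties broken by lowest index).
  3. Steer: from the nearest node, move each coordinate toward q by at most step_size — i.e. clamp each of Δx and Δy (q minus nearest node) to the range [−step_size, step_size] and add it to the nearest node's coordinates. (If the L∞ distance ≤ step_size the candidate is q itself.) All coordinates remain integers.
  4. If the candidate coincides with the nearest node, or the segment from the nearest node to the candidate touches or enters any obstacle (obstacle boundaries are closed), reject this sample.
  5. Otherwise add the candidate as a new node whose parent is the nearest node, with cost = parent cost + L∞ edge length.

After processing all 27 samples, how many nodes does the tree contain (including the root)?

1. q=(18,10) nearest=0 d=17 new=(5,4) → add node 1 parent=0 cost=4
2. q=(15,4) nearest=1 d=10 new=(9,4) → add node 2 parent=1 cost=8
3. q=(19,8) nearest=2 d=10 new=(13,8) → add node 3 parent=2 cost=12
4. q=(18,10) nearest=3 d=5 new=(17,10) → add node 4 parent=3 cost=16
5. q=(2,10) nearest=1 d=6 new=(2,8) → add node 5 parent=1 cost=8
6. q=(23,8) nearest=4 d=6 new=(21,8) → add node 6 parent=4 cost=20
7. q=(18,8) nearest=4 d=2 new=(18,8) → add node 7 parent=4 cost=18
8. q=(19,3) nearest=6 d=5 new=(19,4) → add node 8 parent=6 cost=24
9. q=(12,8) nearest=3 d=1 new=(12,8) → add node 9 parent=3 cost=13
10. q=(19,4) nearest=8 d=0 → coincident, reject
11. q=(1,3) nearest=0 d=3 new=(1,3) → add node 10 parent=0 cost=3
12. q=(18,6) nearest=7 d=2 new=(18,6) → add node 11 parent=7 cost=20
13. q=(21,0) nearest=8 d=4 new=(21,0) → add node 12 parent=8 cost=28
14. q=(5,0) nearest=0 d=4 new=(5,0) → add node 13 parent=0 cost=4
15. q=(24,1) nearest=12 d=3 new=(24,1) → add node 14 parent=12 cost=31
16. q=(7,3) nearest=1 d=2 new=(7,3) → add node 15 parent=1 cost=6
17. q=(0,2) nearest=10 d=1 new=(0,2) → add node 16 parent=10 cost=4
18. q=(21,3) nearest=8 d=2 new=(21,3) → add node 17 parent=8 cost=26
19. q=(16,8) nearest=4 d=2 new=(16,8) → add node 18 parent=4 cost=18
20. q=(22,2) nearest=17 d=1 new=(22,2) → add node 19 parent=17 cost=27
21. q=(13,7) nearest=3 d=1 new=(13,7) → add node 20 parent=3 cost=13
22. q=(17,3) nearest=8 d=2 new=(17,3) → add node 21 parent=8 cost=26
23. q=(11,2) nearest=2 d=2 new=(11,2) → add node 22 parent=2 cost=10
24. q=(8,8) nearest=1 d=4 new=(8,8) → add node 23 parent=1 cost=8
25. q=(6,1) nearest=13 d=1 new=(6,1) → add node 24 parent=13 cost=5
26. q=(15,3) nearest=21 d=2 new=(15,3) → add node 25 parent=21 cost=28
27. q=(27,7) nearest=19 d=5 new=(26,6) → blocked by [22,24]×[3,5], reject

Node count: 26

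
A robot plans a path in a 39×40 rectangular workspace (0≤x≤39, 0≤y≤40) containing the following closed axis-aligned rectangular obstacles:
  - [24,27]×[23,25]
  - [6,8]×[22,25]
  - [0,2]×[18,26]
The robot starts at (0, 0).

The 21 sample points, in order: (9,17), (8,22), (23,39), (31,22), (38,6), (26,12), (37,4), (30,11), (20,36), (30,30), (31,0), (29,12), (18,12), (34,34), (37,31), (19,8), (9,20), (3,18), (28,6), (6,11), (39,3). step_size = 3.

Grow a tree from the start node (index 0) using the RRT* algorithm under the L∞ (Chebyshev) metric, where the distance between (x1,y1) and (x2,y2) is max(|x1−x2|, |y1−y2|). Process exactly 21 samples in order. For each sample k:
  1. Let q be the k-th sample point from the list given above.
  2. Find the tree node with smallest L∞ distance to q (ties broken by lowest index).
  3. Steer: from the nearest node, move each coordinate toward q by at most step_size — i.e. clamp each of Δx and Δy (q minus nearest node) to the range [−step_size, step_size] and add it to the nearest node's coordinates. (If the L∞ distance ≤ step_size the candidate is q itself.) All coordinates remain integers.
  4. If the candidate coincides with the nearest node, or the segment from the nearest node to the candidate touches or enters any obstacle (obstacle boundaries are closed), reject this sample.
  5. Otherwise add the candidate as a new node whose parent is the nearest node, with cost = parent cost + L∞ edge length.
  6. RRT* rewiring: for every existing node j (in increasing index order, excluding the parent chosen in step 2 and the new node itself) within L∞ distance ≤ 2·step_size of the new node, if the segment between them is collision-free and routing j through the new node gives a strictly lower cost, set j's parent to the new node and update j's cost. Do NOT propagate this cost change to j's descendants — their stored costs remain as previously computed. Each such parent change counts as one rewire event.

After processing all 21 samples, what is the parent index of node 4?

1. q=(9,17) nearest=0 d=17 new=(3,3) → add node 1 parent=0 cost=3
2. q=(8,22) nearest=1 d=19 new=(6,6) → add node 2 parent=1 cost=6
3. q=(23,39) nearest=2 d=33 new=(9,9) → add node 3 parent=2 cost=9
4. q=(31,22) nearest=3 d=22 new=(12,12) → add node 4 parent=3 cost=12
5. q=(38,6) nearest=4 d=26 new=(15,9) → add node 5 parent=4 cost=15
6. q=(26,12) nearest=5 d=11 new=(18,12) → add node 6 parent=5 cost=18
7. q=(37,4) nearest=6 d=19 new=(21,9) → add node 7 parent=6 cost=21
8. q=(30,11) nearest=7 d=9 new=(24,11) → add node 8 parent=7 cost=24
9. q=(20,36) nearest=4 d=24 new=(15,15) → add node 9 parent=4 cost=15
10. q=(30,30) nearest=9 d=15 new=(18,18) → add node 10 parent=9 cost=18
11. q=(31,0) nearest=7 d=10 new=(24,6) → add node 11 parent=7 cost=24
12. q=(29,12) nearest=8 d=5 new=(27,12) → add node 12 parent=8 cost=27
13. q=(18,12) nearest=6 d=0 → coincident, reject
14. q=(34,34) nearest=10 d=16 new=(21,21) → add node 13 parent=10 cost=21
15. q=(37,31) nearest=13 d=16 new=(24,24) → blocked by [24,27]×[23,25], reject
16. q=(19,8) nearest=7 d=2 new=(19,8) → add node 14 parent=7 cost=23
17. q=(9,20) nearest=9 d=6 new=(12,18) → add node 15 parent=9 cost=18
18. q=(3,18) nearest=3 d=9 new=(6,12) → add node 16 parent=3 cost=12
19. q=(28,6) nearest=11 d=4 new=(27,6) → add node 17 parent=11 cost=27
20. q=(6,11) nearest=16 d=1 new=(6,11) → add node 18 parent=16 cost=13
21. q=(39,3) nearest=12 d=12 new=(30,9) → add node 19 parent=12 cost=30

Parent of node 4: 3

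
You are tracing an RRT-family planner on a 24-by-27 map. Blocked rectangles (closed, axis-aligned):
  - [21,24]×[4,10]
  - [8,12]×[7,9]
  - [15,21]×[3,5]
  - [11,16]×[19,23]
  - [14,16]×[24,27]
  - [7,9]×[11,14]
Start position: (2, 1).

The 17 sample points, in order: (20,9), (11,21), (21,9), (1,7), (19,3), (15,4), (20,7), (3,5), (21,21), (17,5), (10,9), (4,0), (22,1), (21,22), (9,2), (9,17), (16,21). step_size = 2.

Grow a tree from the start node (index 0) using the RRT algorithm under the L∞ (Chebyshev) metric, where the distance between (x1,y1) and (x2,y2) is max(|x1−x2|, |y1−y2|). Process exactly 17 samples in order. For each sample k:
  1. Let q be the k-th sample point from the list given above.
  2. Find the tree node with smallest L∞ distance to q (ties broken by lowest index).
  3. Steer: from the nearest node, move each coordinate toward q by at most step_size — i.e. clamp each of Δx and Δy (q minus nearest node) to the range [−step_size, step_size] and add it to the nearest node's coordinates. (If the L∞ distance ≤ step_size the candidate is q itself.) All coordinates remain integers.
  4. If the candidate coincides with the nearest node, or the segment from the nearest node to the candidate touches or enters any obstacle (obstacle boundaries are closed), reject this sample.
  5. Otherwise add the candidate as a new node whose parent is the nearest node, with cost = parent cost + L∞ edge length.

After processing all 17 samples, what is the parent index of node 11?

1. q=(20,9) nearest=0 d=18 new=(4,3) → add node 1 parent=0 cost=2
2. q=(11,21) nearest=1 d=18 new=(6,5) → add node 2 parent=1 cost=4
3. q=(21,9) nearest=2 d=15 new=(8,7) → blocked by [8,12]×[7,9], reject
4. q=(1,7) nearest=1 d=4 new=(2,5) → add node 3 parent=1 cost=4
5. q=(19,3) nearest=2 d=13 new=(8,3) → add node 4 parent=2 cost=6
6. q=(15,4) nearest=4 d=7 new=(10,4) → add node 5 parent=4 cost=8
7. q=(20,7) nearest=5 d=10 new=(12,6) → add node 6 parent=5 cost=10
8. q=(3,5) nearest=3 d=1 new=(3,5) → add node 7 parent=3 cost=5
9. q=(21,21) nearest=6 d=15 new=(14,8) → add node 8 parent=6 cost=12
10. q=(17,5) nearest=8 d=3 new=(16,6) → add node 9 parent=8 cost=14
11. q=(10,9) nearest=6 d=3 new=(10,8) → blocked by [8,12]×[7,9], reject
12. q=(4,0) nearest=0 d=2 new=(4,0) → add node 10 parent=0 cost=2
13. q=(22,1) nearest=9 d=6 new=(18,4) → blocked by [15,21]×[3,5], reject
14. q=(21,22) nearest=8 d=14 new=(16,10) → add node 11 parent=8 cost=14
15. q=(9,2) nearest=4 d=1 new=(9,2) → add node 12 parent=4 cost=7
16. q=(9,17) nearest=11 d=7 new=(14,12) → add node 13 parent=11 cost=16
17. q=(16,21) nearest=13 d=9 new=(16,14) → add node 14 parent=13 cost=18

Parent of node 11: 8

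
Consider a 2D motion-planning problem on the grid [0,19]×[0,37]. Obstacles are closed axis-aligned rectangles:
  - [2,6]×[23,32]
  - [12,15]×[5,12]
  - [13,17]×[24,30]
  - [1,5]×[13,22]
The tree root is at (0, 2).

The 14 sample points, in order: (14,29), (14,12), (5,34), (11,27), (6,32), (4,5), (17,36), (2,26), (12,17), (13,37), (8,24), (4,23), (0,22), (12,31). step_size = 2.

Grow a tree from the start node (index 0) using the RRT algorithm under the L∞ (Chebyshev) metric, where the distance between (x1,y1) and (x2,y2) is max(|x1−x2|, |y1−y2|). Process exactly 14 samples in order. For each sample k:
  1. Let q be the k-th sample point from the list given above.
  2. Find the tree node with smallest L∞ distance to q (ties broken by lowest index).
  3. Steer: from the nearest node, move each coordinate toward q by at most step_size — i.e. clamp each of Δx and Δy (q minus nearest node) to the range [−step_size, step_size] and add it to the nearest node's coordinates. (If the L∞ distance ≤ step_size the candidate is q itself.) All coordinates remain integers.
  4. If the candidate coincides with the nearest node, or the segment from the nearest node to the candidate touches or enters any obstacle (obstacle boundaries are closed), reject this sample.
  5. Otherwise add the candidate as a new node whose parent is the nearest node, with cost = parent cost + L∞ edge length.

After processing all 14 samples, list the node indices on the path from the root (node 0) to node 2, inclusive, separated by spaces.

1. q=(14,29) nearest=0 d=27 new=(2,4) → add node 1 parent=0 cost=2
2. q=(14,12) nearest=1 d=12 new=(4,6) → add node 2 parent=1 cost=4
3. q=(5,34) nearest=2 d=28 new=(5,8) → add node 3 parent=2 cost=6
4. q=(11,27) nearest=3 d=19 new=(7,10) → add node 4 parent=3 cost=8
5. q=(6,32) nearest=4 d=22 new=(6,12) → add node 5 parent=4 cost=10
6. q=(4,5) nearest=2 d=1 new=(4,5) → add node 6 parent=2 cost=5
7. q=(17,36) nearest=5 d=24 new=(8,14) → add node 7 parent=5 cost=12
8. q=(2,26) nearest=7 d=12 new=(6,16) → add node 8 parent=7 cost=14
9. q=(12,17) nearest=7 d=4 new=(10,16) → add node 9 parent=7 cost=14
10. q=(13,37) nearest=8 d=21 new=(8,18) → add node 10 parent=8 cost=16
11. q=(8,24) nearest=10 d=6 new=(8,20) → add node 11 parent=10 cost=18
12. q=(4,23) nearest=11 d=4 new=(6,22) → add node 12 parent=11 cost=20
13. q=(0,22) nearest=8 d=6 new=(4,18) → blocked by [1,5]×[13,22], reject
14. q=(12,31) nearest=12 d=9 new=(8,24) → add node 13 parent=12 cost=22

Path: 0 1 2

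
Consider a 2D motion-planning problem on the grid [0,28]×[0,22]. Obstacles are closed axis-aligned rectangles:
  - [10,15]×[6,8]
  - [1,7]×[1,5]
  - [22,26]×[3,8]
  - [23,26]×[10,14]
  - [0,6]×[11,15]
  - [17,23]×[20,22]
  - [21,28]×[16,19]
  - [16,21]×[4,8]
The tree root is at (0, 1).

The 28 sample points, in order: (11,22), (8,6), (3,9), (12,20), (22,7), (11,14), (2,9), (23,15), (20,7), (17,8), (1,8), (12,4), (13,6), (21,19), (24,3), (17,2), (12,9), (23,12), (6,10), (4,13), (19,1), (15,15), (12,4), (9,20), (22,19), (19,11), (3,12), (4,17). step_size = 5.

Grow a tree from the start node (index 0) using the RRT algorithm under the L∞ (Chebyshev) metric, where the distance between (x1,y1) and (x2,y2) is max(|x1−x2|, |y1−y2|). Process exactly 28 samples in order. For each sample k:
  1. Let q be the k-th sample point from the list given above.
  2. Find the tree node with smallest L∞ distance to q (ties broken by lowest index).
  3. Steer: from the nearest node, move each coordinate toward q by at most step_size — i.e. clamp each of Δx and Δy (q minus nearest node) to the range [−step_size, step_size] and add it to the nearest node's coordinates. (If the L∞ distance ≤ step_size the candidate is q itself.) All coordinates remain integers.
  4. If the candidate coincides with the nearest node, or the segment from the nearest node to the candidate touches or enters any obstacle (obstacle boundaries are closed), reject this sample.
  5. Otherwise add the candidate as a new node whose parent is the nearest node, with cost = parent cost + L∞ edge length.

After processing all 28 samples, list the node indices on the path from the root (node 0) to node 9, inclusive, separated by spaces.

Path: 0 1 2 3 4 5 9

1. q=(11,22) nearest=0 d=21 new=(5,6) → blocked by [1,7]×[1,5], reject
2. q=(8,6) nearest=0 d=8 new=(5,6) → blocked by [1,7]×[1,5], reject
3. q=(3,9) nearest=0 d=8 new=(3,6) → blocked by [1,7]×[1,5], reject
4. q=(12,20) nearest=0 d=19 new=(5,6) → blocked by [1,7]×[1,5], reject
5. q=(22,7) nearest=0 d=22 new=(5,6) → blocked by [1,7]×[1,5], reject
6. q=(11,14) nearest=0 d=13 new=(5,6) → blocked by [1,7]×[1,5], reject
7. q=(2,9) nearest=0 d=8 new=(2,6) → blocked by [1,7]×[1,5], reject
8. q=(23,15) nearest=0 d=23 new=(5,6) → blocked by [1,7]×[1,5], reject
9. q=(20,7) nearest=0 d=20 new=(5,6) → blocked by [1,7]×[1,5], reject
10. q=(17,8) nearest=0 d=17 new=(5,6) → blocked by [1,7]×[1,5], reject
11. q=(1,8) nearest=0 d=7 new=(1,6) → add node 1 parent=0 cost=5
12. q=(12,4) nearest=1 d=11 new=(6,4) → blocked by [1,7]×[1,5], reject
13. q=(13,6) nearest=1 d=12 new=(6,6) → add node 2 parent=1 cost=10
14. q=(21,19) nearest=2 d=15 new=(11,11) → add node 3 parent=2 cost=15
15. q=(24,3) nearest=3 d=13 new=(16,6) → blocked by [10,15]×[6,8], reject
16. q=(17,2) nearest=3 d=9 new=(16,6) → blocked by [10,15]×[6,8], reject
17. q=(12,9) nearest=3 d=2 new=(12,9) → add node 4 parent=3 cost=17
18. q=(23,12) nearest=4 d=11 new=(17,12) → add node 5 parent=4 cost=22
19. q=(6,10) nearest=2 d=4 new=(6,10) → add node 6 parent=2 cost=14
20. q=(4,13) nearest=6 d=3 new=(4,13) → blocked by [0,6]×[11,15], reject
21. q=(19,1) nearest=4 d=8 new=(17,4) → blocked by [10,15]×[6,8], reject
22. q=(15,15) nearest=5 d=3 new=(15,15) → add node 7 parent=5 cost=25
23. q=(12,4) nearest=4 d=5 new=(12,4) → blocked by [10,15]×[6,8], reject
24. q=(9,20) nearest=7 d=6 new=(10,20) → add node 8 parent=7 cost=30
25. q=(22,19) nearest=5 d=7 new=(22,17) → blocked by [21,28]×[16,19], reject
26. q=(19,11) nearest=5 d=2 new=(19,11) → add node 9 parent=5 cost=24
27. q=(3,12) nearest=6 d=3 new=(3,12) → blocked by [0,6]×[11,15], reject
28. q=(4,17) nearest=8 d=6 new=(5,17) → add node 10 parent=8 cost=35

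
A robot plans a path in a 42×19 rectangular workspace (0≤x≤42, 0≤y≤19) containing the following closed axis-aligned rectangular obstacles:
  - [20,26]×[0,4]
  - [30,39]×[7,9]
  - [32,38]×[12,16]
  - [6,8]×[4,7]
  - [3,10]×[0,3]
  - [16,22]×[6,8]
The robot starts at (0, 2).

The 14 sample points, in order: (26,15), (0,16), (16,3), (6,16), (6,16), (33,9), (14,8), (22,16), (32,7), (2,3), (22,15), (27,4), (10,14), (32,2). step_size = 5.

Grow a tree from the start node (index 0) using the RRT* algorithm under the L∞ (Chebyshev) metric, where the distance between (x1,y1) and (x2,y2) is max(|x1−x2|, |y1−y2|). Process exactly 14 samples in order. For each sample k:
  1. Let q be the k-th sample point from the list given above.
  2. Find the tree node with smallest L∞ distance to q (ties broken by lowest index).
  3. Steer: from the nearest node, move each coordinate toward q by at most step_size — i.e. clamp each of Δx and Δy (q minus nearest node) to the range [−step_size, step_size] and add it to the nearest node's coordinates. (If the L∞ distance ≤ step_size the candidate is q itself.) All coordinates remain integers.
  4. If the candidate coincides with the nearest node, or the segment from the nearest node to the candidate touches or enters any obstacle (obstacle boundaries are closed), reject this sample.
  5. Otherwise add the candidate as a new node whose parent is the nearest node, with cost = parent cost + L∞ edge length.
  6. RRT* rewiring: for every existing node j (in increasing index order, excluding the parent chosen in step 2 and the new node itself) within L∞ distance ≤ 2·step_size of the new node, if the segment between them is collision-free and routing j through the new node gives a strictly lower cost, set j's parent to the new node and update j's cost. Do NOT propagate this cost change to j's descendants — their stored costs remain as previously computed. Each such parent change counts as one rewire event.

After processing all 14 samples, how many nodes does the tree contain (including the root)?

Node count: 14

1. q=(26,15) nearest=0 d=26 new=(5,7) → add node 1 parent=0 cost=5
2. q=(0,16) nearest=1 d=9 new=(0,12) → add node 2 parent=1 cost=10
3. q=(16,3) nearest=1 d=11 new=(10,3) → blocked by [6,8]×[4,7], reject
4. q=(6,16) nearest=2 d=6 new=(5,16) → add node 3 parent=2 cost=15
5. q=(6,16) nearest=3 d=1 new=(6,16) → add node 4 parent=3 cost=16
6. q=(33,9) nearest=4 d=27 new=(11,11) → add node 5 parent=4 cost=21
7. q=(14,8) nearest=5 d=3 new=(14,8) → add node 6 parent=5 cost=24
8. q=(22,16) nearest=6 d=8 new=(19,13) → add node 7 parent=6 cost=29
9. q=(32,7) nearest=7 d=13 new=(24,8) → add node 8 parent=7 cost=34
10. q=(2,3) nearest=0 d=2 new=(2,3) → add node 9 parent=0 cost=2
11. q=(22,15) nearest=7 d=3 new=(22,15) → add node 10 parent=7 cost=32
12. q=(27,4) nearest=8 d=4 new=(27,4) → add node 11 parent=8 cost=38
13. q=(10,14) nearest=5 d=3 new=(10,14) → add node 12 parent=5 cost=24
14. q=(32,2) nearest=11 d=5 new=(32,2) → add node 13 parent=11 cost=43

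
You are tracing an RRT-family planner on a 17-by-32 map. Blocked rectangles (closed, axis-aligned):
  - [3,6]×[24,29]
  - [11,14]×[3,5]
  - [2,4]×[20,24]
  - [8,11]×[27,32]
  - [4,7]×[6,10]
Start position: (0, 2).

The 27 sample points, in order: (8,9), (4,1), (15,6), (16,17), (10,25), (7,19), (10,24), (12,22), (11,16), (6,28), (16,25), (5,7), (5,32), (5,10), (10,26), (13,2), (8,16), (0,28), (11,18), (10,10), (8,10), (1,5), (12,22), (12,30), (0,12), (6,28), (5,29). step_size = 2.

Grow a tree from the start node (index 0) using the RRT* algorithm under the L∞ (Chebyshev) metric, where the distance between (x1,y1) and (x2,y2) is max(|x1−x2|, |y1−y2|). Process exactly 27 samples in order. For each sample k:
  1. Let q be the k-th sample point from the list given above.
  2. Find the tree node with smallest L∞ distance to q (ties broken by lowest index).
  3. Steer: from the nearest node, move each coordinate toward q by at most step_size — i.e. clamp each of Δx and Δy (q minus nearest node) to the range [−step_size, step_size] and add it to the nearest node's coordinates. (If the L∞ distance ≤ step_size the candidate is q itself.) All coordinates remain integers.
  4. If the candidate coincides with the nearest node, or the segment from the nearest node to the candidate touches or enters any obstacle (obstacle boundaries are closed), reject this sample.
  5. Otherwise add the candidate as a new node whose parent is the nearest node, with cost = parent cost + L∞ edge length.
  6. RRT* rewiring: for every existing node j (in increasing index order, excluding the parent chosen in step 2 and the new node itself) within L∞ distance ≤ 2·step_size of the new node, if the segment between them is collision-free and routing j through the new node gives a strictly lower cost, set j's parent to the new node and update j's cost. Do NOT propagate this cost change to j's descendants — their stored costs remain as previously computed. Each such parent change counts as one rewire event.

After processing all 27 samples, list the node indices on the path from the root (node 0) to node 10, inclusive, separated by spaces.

1. q=(8,9) nearest=0 d=8 new=(2,4) → add node 1 parent=0 cost=2
2. q=(4,1) nearest=1 d=3 new=(4,2) → add node 2 parent=1 cost=4
3. q=(15,6) nearest=2 d=11 new=(6,4) → add node 3 parent=2 cost=6
4. q=(16,17) nearest=3 d=13 new=(8,6) → add node 4 parent=3 cost=8
5. q=(10,25) nearest=4 d=19 new=(10,8) → add node 5 parent=4 cost=10
6. q=(7,19) nearest=5 d=11 new=(8,10) → add node 6 parent=5 cost=12
7. q=(10,24) nearest=6 d=14 new=(10,12) → add node 7 parent=6 cost=14
8. q=(12,22) nearest=7 d=10 new=(12,14) → add node 8 parent=7 cost=16
9. q=(11,16) nearest=8 d=2 new=(11,16) → add node 9 parent=8 cost=18
10. q=(6,28) nearest=9 d=12 new=(9,18) → add node 10 parent=9 cost=20
11. q=(16,25) nearest=10 d=7 new=(11,20) → add node 11 parent=10 cost=22
12. q=(5,7) nearest=1 d=3 new=(4,6) → blocked by [4,7]×[6,10], reject
13. q=(5,32) nearest=11 d=12 new=(9,22) → add node 12 parent=11 cost=24
14. q=(5,10) nearest=6 d=3 new=(6,10) → blocked by [4,7]×[6,10], reject
15. q=(10,26) nearest=12 d=4 new=(10,24) → add node 13 parent=12 cost=26
16. q=(13,2) nearest=4 d=5 new=(10,4) → add node 14 parent=4 cost=10
17. q=(8,16) nearest=10 d=2 new=(8,16) → add node 15 parent=10 cost=22
18. q=(0,28) nearest=12 d=9 new=(7,24) → add node 16 parent=12 cost=26
19. q=(11,18) nearest=9 d=2 new=(11,18) → add node 17 parent=9 cost=20
20. q=(10,10) nearest=5 d=2 new=(10,10) → add node 18 parent=5 cost=12
21. q=(8,10) nearest=6 d=0 → coincident, reject
22. q=(1,5) nearest=1 d=1 new=(1,5) → add node 19 parent=1 cost=3
23. q=(12,22) nearest=11 d=2 new=(12,22) → add node 20 parent=11 cost=24
24. q=(12,30) nearest=13 d=6 new=(12,26) → add node 21 parent=13 cost=28
25. q=(0,12) nearest=19 d=7 new=(0,7) → add node 22 parent=19 cost=5
26. q=(6,28) nearest=13 d=4 new=(8,26) → add node 23 parent=13 cost=28
27. q=(5,29) nearest=23 d=3 new=(6,28) → blocked by [3,6]×[24,29], reject

Path: 0 1 2 3 4 5 6 7 8 9 10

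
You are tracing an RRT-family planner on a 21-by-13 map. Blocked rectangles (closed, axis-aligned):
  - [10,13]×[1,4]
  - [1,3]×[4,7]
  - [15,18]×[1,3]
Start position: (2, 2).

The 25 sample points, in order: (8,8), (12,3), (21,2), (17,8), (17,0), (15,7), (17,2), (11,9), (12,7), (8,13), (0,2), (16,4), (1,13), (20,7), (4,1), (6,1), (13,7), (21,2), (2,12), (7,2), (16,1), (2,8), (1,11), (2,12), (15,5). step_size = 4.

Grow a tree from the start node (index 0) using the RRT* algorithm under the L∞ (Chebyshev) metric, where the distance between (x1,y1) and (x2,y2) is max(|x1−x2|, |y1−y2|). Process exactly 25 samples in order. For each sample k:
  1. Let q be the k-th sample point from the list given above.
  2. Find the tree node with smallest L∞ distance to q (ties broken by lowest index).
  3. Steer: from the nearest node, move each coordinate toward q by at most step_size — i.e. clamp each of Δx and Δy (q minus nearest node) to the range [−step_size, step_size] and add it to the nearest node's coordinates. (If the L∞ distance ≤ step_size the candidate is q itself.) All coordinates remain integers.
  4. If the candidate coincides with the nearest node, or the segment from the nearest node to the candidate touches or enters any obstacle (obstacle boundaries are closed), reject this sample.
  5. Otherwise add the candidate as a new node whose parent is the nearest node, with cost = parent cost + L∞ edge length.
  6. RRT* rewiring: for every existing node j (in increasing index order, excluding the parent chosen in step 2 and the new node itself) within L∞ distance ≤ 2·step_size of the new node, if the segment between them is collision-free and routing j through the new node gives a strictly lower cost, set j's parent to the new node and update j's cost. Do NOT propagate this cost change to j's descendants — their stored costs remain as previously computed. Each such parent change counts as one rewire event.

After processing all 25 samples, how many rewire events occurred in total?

1. q=(8,8) nearest=0 d=6 new=(6,6) → add node 1 parent=0 cost=4
2. q=(12,3) nearest=1 d=6 new=(10,3) → blocked by [10,13]×[1,4], reject
3. q=(21,2) nearest=1 d=15 new=(10,2) → blocked by [10,13]×[1,4], reject
4. q=(17,8) nearest=1 d=11 new=(10,8) → add node 2 parent=1 cost=8
5. q=(17,0) nearest=2 d=8 new=(14,4) → add node 3 parent=2 cost=12
6. q=(15,7) nearest=3 d=3 new=(15,7) → add node 4 parent=3 cost=15
7. q=(17,2) nearest=3 d=3 new=(17,2) → blocked by [15,18]×[1,3], reject
8. q=(11,9) nearest=2 d=1 new=(11,9) → add node 5 parent=2 cost=9; rewire 4→5 (13<15)
9. q=(12,7) nearest=2 d=2 new=(12,7) → add node 6 parent=2 cost=10
10. q=(8,13) nearest=5 d=4 new=(8,13) → add node 7 parent=5 cost=13
11. q=(0,2) nearest=0 d=2 new=(0,2) → add node 8 parent=0 cost=2
12. q=(16,4) nearest=3 d=2 new=(16,4) → add node 9 parent=3 cost=14
13. q=(1,13) nearest=1 d=7 new=(2,10) → add node 10 parent=1 cost=8
14. q=(20,7) nearest=9 d=4 new=(20,7) → add node 11 parent=9 cost=18
15. q=(4,1) nearest=0 d=2 new=(4,1) → add node 12 parent=0 cost=2
16. q=(6,1) nearest=12 d=2 new=(6,1) → add node 13 parent=12 cost=4
17. q=(13,7) nearest=6 d=1 new=(13,7) → add node 14 parent=6 cost=11
18. q=(21,2) nearest=9 d=5 new=(20,2) → blocked by [15,18]×[1,3], reject
19. q=(2,12) nearest=10 d=2 new=(2,12) → add node 15 parent=10 cost=10
20. q=(7,2) nearest=13 d=1 new=(7,2) → add node 16 parent=13 cost=5
21. q=(16,1) nearest=3 d=3 new=(16,1) → blocked by [15,18]×[1,3], reject
22. q=(2,8) nearest=10 d=2 new=(2,8) → add node 17 parent=10 cost=10
23. q=(1,11) nearest=10 d=1 new=(1,11) → add node 18 parent=10 cost=9
24. q=(2,12) nearest=15 d=0 → coincident, reject
25. q=(15,5) nearest=3 d=1 new=(15,5) → add node 19 parent=3 cost=13

Rewire events: 1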